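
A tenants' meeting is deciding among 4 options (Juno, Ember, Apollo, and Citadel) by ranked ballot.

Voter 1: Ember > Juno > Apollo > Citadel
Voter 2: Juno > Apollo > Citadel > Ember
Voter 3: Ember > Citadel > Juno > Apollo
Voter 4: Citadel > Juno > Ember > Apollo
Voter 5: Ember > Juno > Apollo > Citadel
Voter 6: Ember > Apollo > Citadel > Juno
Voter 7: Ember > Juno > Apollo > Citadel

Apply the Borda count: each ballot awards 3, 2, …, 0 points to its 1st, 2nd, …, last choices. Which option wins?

Borda scores:
  Juno: 2 + 3 + 1 + 2 + 2 + 0 + 2 = 12
  Ember: 3 + 0 + 3 + 1 + 3 + 3 + 3 = 16
  Apollo: 1 + 2 + 0 + 0 + 1 + 2 + 1 = 7
  Citadel: 0 + 1 + 2 + 3 + 0 + 1 + 0 = 7
Ember has the highest total.

Ember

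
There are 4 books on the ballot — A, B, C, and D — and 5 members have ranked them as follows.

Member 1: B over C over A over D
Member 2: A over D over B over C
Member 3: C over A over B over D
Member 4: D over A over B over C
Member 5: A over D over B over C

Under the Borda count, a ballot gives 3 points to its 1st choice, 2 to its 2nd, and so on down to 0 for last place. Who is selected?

A

Borda scores:
  A: 1 + 3 + 2 + 2 + 3 = 11
  B: 3 + 1 + 1 + 1 + 1 = 7
  C: 2 + 0 + 3 + 0 + 0 = 5
  D: 0 + 2 + 0 + 3 + 2 = 7
A has the highest total.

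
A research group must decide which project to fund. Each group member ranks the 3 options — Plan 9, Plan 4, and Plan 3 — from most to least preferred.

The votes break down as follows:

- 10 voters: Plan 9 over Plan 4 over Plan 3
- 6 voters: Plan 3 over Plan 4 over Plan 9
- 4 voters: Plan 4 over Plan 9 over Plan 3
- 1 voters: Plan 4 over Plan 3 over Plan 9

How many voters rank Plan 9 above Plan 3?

Ballots ranking Plan 9 above Plan 3: 10+4 = 14.
Ballots ranking Plan 3 above Plan 9: 6+1 = 7.
So 14 of 21 voters prefer Plan 9 to Plan 3.

14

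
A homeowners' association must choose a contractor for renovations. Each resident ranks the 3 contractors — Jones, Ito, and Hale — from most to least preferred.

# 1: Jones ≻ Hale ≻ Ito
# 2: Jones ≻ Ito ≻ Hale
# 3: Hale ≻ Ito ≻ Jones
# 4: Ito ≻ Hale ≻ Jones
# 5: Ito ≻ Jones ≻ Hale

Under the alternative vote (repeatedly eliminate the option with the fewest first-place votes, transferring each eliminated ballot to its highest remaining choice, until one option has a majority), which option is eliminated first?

Hale

Round 1: Jones 2, Ito 2, Hale 1. Hale has the fewest and is eliminated.
Round 2: Ito 3, Jones 2. Ito has a majority.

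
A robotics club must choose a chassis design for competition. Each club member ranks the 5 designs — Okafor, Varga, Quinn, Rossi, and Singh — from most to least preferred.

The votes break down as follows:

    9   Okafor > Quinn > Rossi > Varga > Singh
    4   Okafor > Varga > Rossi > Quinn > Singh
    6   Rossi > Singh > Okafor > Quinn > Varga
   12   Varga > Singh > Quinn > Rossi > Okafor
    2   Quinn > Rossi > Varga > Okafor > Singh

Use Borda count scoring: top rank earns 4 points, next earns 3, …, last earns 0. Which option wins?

Varga

Borda scores:
  Okafor: 9·4 + 4·4 + 6·2 + 12·0 + 2·1 = 66
  Varga: 9·1 + 4·3 + 6·0 + 12·4 + 2·2 = 73
  Quinn: 9·3 + 4·1 + 6·1 + 12·2 + 2·4 = 69
  Rossi: 9·2 + 4·2 + 6·4 + 12·1 + 2·3 = 68
  Singh: 9·0 + 4·0 + 6·3 + 12·3 + 2·0 = 54
Varga has the highest total.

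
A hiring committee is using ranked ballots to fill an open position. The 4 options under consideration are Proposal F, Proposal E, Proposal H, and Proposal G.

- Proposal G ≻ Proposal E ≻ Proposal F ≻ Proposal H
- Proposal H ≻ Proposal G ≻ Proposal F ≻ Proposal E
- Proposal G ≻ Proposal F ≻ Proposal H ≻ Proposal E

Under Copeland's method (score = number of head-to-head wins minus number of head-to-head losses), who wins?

Pairwise results:
  Proposal F vs Proposal E: Proposal F wins 2–1.
  Proposal F vs Proposal H: Proposal F wins 2–1.
  Proposal F vs Proposal G: Proposal G wins 3–0.
  Proposal E vs Proposal H: Proposal H wins 2–1.
  Proposal E vs Proposal G: Proposal G wins 3–0.
  Proposal H vs Proposal G: Proposal G wins 2–1.
Copeland scores (wins − losses):
  Proposal F: 2 − 1 = 1
  Proposal E: 0 − 3 = -3
  Proposal H: 1 − 2 = -1
  Proposal G: 3 − 0 = 3
Proposal G has the best Copeland score.

Proposal G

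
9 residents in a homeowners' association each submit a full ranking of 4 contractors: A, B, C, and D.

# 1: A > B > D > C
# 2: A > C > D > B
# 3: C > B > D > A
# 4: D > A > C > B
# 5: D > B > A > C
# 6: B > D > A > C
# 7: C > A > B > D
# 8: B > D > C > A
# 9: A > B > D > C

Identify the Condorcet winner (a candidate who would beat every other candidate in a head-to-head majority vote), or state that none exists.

Head-to-head results (9 voters total):
A vs B: A wins 5–4.
A vs C: A wins 6–3.
A vs D: D wins 5–4.
B vs C: B wins 5–4.
B vs D: B wins 6–3.
C vs D: D wins 6–3.
No candidate beats all others: A beats B beats D beats A, a majority cycle.

No Condorcet winner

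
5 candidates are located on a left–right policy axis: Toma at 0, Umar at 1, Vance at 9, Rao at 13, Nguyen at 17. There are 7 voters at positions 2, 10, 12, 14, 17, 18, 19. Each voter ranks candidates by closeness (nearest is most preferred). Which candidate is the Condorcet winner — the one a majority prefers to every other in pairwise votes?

With single-peaked preferences on a line, the Condorcet winner is the candidate closest to the median voter.
The median voter (position 14) is closest to Rao at 13.
Check: Rao vs Nguyen — voters closer to Rao: 4 of 7.

Rao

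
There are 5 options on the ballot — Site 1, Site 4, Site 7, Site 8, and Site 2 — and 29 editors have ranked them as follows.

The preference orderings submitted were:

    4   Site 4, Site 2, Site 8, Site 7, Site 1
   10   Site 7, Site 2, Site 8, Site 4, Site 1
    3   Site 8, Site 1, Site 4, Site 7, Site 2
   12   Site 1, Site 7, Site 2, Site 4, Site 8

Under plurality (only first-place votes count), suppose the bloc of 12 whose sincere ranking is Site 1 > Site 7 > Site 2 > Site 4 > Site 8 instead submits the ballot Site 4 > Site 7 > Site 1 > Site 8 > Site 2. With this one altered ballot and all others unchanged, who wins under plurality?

Site 4

First-place totals with the altered ballot: Site 1 0, Site 4 16, Site 7 10, Site 8 3, Site 2 0.
The switch changes the winner from Site 1 to Site 4.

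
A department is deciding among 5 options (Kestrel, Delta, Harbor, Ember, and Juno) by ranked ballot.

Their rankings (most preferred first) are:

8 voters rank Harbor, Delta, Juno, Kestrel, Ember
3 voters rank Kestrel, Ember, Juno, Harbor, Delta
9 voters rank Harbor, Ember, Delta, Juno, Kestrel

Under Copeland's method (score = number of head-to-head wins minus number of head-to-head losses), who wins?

Harbor

Pairwise results:
  Kestrel vs Delta: Delta wins 17–3.
  Kestrel vs Harbor: Harbor wins 17–3.
  Kestrel vs Ember: Kestrel wins 11–9.
  Kestrel vs Juno: Juno wins 17–3.
  Delta vs Harbor: Harbor wins 20–0.
  Delta vs Ember: Ember wins 12–8.
  Delta vs Juno: Delta wins 17–3.
  Harbor vs Ember: Harbor wins 17–3.
  Harbor vs Juno: Harbor wins 17–3.
  Ember vs Juno: Ember wins 12–8.
Copeland scores (wins − losses):
  Kestrel: 1 − 3 = -2
  Delta: 2 − 2 = 0
  Harbor: 4 − 0 = 4
  Ember: 2 − 2 = 0
  Juno: 1 − 3 = -2
Harbor has the best Copeland score.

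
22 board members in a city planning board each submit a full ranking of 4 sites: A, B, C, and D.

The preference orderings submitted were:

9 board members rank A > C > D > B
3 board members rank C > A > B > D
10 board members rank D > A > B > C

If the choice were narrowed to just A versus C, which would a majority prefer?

A

Ballots ranking A above C: 9+10 = 19.
Ballots ranking C above A: 3.
A wins the head-to-head, 19–3.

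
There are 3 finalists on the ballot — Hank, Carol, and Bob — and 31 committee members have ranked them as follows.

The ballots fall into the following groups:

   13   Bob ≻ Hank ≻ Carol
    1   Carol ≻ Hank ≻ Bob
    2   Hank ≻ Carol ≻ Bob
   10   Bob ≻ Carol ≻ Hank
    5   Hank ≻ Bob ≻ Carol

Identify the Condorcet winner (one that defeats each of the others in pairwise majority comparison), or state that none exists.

Bob

Head-to-head results (31 voters total):
Hank vs Carol: Hank wins 20–11.
Hank vs Bob: Bob wins 23–8.
Carol vs Bob: Bob wins 28–3.
Bob beats each rival — Hank (23–8), Carol (28–3) — so Bob is the Condorcet winner.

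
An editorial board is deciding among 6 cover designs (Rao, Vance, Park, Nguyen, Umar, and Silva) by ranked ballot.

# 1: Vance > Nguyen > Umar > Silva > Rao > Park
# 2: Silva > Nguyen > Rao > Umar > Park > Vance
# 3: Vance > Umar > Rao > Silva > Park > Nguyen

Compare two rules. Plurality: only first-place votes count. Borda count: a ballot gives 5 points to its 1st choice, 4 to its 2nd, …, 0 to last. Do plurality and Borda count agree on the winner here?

Plurality first-place counts: Rao 0, Vance 2, Park 0, Nguyen 0, Umar 0, Silva 1 → Vance.
Borda totals: Rao 7, Vance 10, Park 2, Nguyen 8, Umar 9, Silva 9 → Vance.
The two rules agree on Vance.

Yes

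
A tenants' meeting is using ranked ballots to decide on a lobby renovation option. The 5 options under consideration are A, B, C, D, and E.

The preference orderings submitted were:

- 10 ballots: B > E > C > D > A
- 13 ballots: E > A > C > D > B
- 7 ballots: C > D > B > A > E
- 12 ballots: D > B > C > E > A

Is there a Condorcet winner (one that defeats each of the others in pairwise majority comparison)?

Head-to-head results (42 voters total):
A vs B: B wins 29–13.
A vs C: C wins 29–13.
A vs D: D wins 29–13.
A vs E: E wins 35–7.
B vs C: B wins 22–20.
B vs D: D wins 32–10.
B vs E: B wins 29–13.
C vs D: C wins 30–12.
C vs E: E wins 23–19.
D vs E: E wins 23–19.
No candidate beats all others: B beats C beats D beats B, a majority cycle.

No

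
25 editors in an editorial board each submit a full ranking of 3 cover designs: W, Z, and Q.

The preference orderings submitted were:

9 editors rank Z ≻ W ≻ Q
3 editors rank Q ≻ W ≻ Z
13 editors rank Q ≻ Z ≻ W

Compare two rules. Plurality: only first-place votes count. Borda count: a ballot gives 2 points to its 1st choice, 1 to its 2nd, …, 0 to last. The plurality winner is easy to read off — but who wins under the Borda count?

Plurality first-place counts: W 0, Z 9, Q 16 → Q.
Borda totals: W 12, Z 31, Q 32 → Q.

Q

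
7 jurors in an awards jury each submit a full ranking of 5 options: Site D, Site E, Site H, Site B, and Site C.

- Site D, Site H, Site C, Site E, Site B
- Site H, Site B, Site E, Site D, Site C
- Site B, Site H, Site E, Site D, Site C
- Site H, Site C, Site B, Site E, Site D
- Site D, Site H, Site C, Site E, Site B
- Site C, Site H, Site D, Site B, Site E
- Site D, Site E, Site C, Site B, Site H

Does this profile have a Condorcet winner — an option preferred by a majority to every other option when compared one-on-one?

Head-to-head results (7 voters total):
Site D vs Site E: Site D wins 4–3.
Site D vs Site H: Site H wins 4–3.
Site D vs Site B: Site D wins 4–3.
Site D vs Site C: Site D wins 5–2.
Site E vs Site H: Site H wins 6–1.
Site E vs Site B: Site B wins 4–3.
Site E vs Site C: Site C wins 4–3.
Site H vs Site B: Site H wins 5–2.
Site H vs Site C: Site H wins 5–2.
Site B vs Site C: Site C wins 5–2.
Site H beats each rival — Site D (4–3), Site E (6–1), Site B (5–2), Site C (5–2) — so Site H is the Condorcet winner.

Yes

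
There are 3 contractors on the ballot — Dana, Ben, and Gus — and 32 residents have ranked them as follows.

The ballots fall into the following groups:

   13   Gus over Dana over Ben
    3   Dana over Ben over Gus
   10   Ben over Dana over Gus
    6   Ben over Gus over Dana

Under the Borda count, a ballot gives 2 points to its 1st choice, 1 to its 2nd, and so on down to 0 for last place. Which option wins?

Borda scores:
  Dana: 13·1 + 3·2 + 10·1 + 6·0 = 29
  Ben: 13·0 + 3·1 + 10·2 + 6·2 = 35
  Gus: 13·2 + 3·0 + 10·0 + 6·1 = 32
Ben has the highest total.

Ben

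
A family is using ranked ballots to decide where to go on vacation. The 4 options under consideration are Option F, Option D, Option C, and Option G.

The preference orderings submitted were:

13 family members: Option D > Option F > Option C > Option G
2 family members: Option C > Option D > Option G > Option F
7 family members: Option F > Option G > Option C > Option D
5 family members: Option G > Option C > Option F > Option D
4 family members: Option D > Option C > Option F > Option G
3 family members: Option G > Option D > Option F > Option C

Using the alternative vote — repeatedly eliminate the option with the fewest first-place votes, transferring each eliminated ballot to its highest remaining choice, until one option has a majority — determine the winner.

Round 1: Option D 17, Option G 8, Option F 7, Option C 2. Option C has the fewest and is eliminated.
Round 2: Option D 19, Option G 8, Option F 7. Option D has a majority.

Option D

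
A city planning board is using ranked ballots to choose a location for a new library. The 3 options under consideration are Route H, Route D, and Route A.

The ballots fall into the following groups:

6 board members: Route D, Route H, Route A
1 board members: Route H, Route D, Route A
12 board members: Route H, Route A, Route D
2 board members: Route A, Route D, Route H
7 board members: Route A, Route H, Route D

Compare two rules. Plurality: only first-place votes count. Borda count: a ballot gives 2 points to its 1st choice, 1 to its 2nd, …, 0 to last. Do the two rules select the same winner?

Plurality first-place counts: Route H 13, Route D 6, Route A 9 → Route H.
Borda totals: Route H 39, Route D 15, Route A 30 → Route H.
The two rules agree on Route H.

Yes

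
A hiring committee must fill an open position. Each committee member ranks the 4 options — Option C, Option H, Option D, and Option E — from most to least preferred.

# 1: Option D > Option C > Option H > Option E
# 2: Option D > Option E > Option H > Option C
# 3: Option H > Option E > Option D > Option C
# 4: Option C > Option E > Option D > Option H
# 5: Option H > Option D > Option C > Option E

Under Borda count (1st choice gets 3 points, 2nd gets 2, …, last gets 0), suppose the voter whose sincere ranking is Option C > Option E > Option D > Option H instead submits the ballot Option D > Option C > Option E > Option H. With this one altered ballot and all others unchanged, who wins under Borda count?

Borda totals with the altered ballot: Option C 5, Option H 8, Option D 12, Option E 5.
The winner is unchanged: still Option D.

Option D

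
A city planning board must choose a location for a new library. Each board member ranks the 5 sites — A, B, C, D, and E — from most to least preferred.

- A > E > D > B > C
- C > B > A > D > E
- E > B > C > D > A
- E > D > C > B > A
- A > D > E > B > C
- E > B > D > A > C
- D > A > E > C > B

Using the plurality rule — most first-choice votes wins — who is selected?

E

First-place vote totals:
  A: 2
  B: 0
  C: 1
  D: 1
  E: 3
E has the most first-place votes.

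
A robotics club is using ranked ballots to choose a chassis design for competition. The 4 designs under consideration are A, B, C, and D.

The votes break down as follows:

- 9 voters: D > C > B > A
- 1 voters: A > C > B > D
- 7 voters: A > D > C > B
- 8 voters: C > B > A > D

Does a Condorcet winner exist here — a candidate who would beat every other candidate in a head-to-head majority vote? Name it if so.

Head-to-head results (25 voters total):
A vs B: B wins 17–8.
A vs C: C wins 17–8.
A vs D: A wins 16–9.
B vs C: C wins 25–0.
B vs D: D wins 16–9.
C vs D: D wins 16–9.
No candidate beats all others: A beats D beats B beats A, a majority cycle.

No Condorcet winner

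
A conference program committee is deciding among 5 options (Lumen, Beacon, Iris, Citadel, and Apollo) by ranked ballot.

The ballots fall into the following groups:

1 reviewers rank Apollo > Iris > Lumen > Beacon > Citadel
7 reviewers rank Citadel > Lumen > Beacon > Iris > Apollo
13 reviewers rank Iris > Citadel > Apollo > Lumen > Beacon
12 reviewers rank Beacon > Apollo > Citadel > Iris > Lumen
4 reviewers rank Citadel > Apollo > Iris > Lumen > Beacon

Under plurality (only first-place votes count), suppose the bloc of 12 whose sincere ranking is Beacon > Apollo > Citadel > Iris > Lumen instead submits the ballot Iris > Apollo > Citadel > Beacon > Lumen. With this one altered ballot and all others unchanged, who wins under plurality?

First-place totals with the altered ballot: Lumen 0, Beacon 0, Iris 25, Citadel 11, Apollo 1.
The winner is unchanged: still Iris.

Iris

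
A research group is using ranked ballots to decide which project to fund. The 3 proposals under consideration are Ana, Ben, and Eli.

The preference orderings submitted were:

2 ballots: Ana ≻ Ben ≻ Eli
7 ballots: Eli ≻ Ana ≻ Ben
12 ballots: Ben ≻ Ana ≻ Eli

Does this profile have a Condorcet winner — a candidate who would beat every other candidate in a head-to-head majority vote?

Yes

Head-to-head results (21 voters total):
Ana vs Ben: Ben wins 12–9.
Ana vs Eli: Ana wins 14–7.
Ben vs Eli: Ben wins 14–7.
Ben beats each rival — Ana (12–9), Eli (14–7) — so Ben is the Condorcet winner.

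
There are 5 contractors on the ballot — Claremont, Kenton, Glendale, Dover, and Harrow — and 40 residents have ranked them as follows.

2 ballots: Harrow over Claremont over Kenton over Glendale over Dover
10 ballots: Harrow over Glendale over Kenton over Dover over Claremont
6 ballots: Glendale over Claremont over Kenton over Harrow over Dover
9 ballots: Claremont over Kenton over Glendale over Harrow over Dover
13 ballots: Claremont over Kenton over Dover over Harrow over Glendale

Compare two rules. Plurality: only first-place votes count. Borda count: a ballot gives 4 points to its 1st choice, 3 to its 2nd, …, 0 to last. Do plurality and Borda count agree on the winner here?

Plurality first-place counts: Claremont 22, Kenton 0, Glendale 6, Dover 0, Harrow 12 → Claremont.
Borda totals: Claremont 112, Kenton 102, Glendale 74, Dover 36, Harrow 76 → Claremont.
The two rules agree on Claremont.

Yes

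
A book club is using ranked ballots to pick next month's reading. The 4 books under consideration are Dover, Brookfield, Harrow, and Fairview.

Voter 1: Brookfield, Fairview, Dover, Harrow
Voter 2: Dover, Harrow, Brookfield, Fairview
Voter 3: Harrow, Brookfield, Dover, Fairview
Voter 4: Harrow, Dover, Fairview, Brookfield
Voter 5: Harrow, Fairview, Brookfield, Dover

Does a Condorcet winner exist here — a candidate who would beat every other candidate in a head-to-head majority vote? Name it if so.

Harrow

Head-to-head results (5 voters total):
Dover vs Brookfield: Brookfield wins 3–2.
Dover vs Harrow: Harrow wins 3–2.
Dover vs Fairview: Dover wins 3–2.
Brookfield vs Harrow: Harrow wins 4–1.
Brookfield vs Fairview: Brookfield wins 3–2.
Harrow vs Fairview: Harrow wins 4–1.
Harrow beats each rival — Dover (3–2), Brookfield (4–1), Fairview (4–1) — so Harrow is the Condorcet winner.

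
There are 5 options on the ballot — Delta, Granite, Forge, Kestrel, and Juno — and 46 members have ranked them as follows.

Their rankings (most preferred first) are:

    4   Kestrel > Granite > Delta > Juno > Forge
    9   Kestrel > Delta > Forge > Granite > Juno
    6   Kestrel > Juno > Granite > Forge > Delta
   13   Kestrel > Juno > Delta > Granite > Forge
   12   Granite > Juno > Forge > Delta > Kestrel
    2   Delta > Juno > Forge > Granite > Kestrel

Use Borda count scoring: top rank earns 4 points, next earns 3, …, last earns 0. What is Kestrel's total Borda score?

128

Borda scores:
  Delta: 4·2 + 9·3 + 6·0 + 13·2 + 12·1 + 2·4 = 81
  Granite: 4·3 + 9·1 + 6·2 + 13·1 + 12·4 + 2·1 = 96
  Forge: 4·0 + 9·2 + 6·1 + 13·0 + 12·2 + 2·2 = 52
  Kestrel: 4·4 + 9·4 + 6·4 + 13·4 + 12·0 + 2·0 = 128
  Juno: 4·1 + 9·0 + 6·3 + 13·3 + 12·3 + 2·3 = 103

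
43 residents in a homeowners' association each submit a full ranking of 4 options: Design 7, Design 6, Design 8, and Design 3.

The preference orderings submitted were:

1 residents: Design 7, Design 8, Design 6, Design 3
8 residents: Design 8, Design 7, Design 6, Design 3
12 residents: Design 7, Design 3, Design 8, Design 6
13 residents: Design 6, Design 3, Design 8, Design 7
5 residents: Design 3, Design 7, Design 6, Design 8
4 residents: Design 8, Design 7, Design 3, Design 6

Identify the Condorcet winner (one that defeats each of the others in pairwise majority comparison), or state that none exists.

Head-to-head results (43 voters total):
Design 7 vs Design 6: Design 7 wins 30–13.
Design 7 vs Design 8: Design 8 wins 25–18.
Design 7 vs Design 3: Design 7 wins 25–18.
Design 6 vs Design 8: Design 8 wins 25–18.
Design 6 vs Design 3: Design 6 wins 22–21.
Design 8 vs Design 3: Design 3 wins 30–13.
No candidate beats all others: Design 7 beats Design 3 beats Design 8 beats Design 7, a majority cycle.

No Condorcet winner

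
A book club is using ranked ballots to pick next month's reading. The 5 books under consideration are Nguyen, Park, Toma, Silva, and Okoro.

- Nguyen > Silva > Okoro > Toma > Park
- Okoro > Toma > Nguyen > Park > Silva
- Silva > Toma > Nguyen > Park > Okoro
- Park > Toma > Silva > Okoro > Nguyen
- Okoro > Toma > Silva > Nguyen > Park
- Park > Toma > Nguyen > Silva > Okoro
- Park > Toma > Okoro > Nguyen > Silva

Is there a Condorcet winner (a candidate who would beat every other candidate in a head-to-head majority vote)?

Yes

Head-to-head results (7 voters total):
Nguyen vs Park: Nguyen wins 4–3.
Nguyen vs Toma: Toma wins 6–1.
Nguyen vs Silva: Nguyen wins 4–3.
Nguyen vs Okoro: Okoro wins 4–3.
Park vs Toma: Toma wins 4–3.
Park vs Silva: Park wins 4–3.
Park vs Okoro: Park wins 4–3.
Toma vs Silva: Toma wins 5–2.
Toma vs Okoro: Toma wins 4–3.
Silva vs Okoro: Silva wins 4–3.
Toma beats each rival — Nguyen (6–1), Park (4–3), Silva (5–2), Okoro (4–3) — so Toma is the Condorcet winner.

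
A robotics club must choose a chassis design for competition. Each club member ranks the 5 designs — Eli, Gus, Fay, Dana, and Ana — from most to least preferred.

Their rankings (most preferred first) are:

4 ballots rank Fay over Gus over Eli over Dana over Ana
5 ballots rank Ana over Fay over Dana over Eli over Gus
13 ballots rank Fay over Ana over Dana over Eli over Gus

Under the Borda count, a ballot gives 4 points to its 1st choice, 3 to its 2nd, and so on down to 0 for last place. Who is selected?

Borda scores:
  Eli: 4·2 + 5·1 + 13·1 = 26
  Gus: 4·3 + 5·0 + 13·0 = 12
  Fay: 4·4 + 5·3 + 13·4 = 83
  Dana: 4·1 + 5·2 + 13·2 = 40
  Ana: 4·0 + 5·4 + 13·3 = 59
Fay has the highest total.

Fay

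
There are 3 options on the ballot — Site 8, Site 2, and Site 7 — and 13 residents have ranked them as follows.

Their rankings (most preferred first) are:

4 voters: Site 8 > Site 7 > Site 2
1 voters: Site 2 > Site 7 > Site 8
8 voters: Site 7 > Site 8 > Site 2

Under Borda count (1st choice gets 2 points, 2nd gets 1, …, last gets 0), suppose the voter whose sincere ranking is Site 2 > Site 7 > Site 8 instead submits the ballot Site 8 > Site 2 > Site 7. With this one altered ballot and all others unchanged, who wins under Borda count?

Borda totals with the altered ballot: Site 8 18, Site 2 1, Site 7 20.
The winner is unchanged: still Site 7.

Site 7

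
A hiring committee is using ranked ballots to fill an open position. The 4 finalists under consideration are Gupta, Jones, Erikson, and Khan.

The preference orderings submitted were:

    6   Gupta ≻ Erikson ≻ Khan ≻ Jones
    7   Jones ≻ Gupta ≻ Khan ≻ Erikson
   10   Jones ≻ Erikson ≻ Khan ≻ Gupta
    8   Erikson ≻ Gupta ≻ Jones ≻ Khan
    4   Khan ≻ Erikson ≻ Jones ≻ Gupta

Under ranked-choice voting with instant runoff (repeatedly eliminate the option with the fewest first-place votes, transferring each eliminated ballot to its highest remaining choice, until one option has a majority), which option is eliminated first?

Round 1: Jones 17, Erikson 8, Gupta 6, Khan 4. Khan has the fewest and is eliminated.
Round 2: Jones 17, Erikson 12, Gupta 6. Gupta has the fewest and is eliminated.
Round 3: Erikson 18, Jones 17. Erikson has a majority.

Khan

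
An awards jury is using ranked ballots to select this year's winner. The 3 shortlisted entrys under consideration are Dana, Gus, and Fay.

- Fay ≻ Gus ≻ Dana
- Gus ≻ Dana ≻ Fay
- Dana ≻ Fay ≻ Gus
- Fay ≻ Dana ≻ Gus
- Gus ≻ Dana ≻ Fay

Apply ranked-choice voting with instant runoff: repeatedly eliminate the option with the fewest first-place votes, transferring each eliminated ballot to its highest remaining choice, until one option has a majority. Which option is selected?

Round 1: Gus 2, Fay 2, Dana 1. Dana has the fewest and is eliminated.
Round 2: Fay 3, Gus 2. Fay has a majority.

Fay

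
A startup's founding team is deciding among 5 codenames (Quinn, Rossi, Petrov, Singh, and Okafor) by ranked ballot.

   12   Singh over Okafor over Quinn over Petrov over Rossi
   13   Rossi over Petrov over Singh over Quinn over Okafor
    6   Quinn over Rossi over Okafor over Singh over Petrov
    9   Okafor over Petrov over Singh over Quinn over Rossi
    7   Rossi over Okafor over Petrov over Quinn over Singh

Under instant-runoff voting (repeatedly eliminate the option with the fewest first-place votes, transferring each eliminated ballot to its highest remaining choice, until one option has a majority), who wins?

Round 1: Rossi 20, Singh 12, Okafor 9, Quinn 6, Petrov 0. Petrov has the fewest and is eliminated.
Round 2: Rossi 20, Singh 12, Okafor 9, Quinn 6. Quinn has the fewest and is eliminated.
Round 3: Rossi 26, Singh 12, Okafor 9. Rossi has a majority.

Rossi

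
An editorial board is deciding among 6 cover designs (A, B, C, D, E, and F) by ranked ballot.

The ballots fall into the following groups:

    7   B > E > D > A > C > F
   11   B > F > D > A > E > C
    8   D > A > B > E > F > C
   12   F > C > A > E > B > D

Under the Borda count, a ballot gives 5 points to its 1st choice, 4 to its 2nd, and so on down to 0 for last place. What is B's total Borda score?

Borda scores:
  A: 7·2 + 11·2 + 8·4 + 12·3 = 104
  B: 7·5 + 11·5 + 8·3 + 12·1 = 126
  C: 7·1 + 11·0 + 8·0 + 12·4 = 55
  D: 7·3 + 11·3 + 8·5 + 12·0 = 94
  E: 7·4 + 11·1 + 8·2 + 12·2 = 79
  F: 7·0 + 11·4 + 8·1 + 12·5 = 112

126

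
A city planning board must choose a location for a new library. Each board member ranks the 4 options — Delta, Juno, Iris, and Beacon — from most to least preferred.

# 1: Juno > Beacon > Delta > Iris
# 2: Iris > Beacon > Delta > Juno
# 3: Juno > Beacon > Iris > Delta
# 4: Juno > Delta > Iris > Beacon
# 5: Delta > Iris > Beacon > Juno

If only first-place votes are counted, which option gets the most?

Juno

First-place vote totals:
  Delta: 1
  Juno: 3
  Iris: 1
  Beacon: 0
Juno has the most first-place votes.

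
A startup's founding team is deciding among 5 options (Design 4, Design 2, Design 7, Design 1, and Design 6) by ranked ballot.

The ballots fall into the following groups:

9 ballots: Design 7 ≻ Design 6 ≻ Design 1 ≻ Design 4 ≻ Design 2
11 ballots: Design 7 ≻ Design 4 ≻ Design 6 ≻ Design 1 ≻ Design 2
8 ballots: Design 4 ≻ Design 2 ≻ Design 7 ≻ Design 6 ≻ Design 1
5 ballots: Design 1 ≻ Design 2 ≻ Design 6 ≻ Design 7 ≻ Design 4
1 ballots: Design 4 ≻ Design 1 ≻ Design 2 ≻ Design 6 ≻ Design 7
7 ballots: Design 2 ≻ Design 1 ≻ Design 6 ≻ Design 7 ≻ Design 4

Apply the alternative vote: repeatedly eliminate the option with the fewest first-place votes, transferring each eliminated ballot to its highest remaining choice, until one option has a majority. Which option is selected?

Design 2

Round 1: Design 7 20, Design 4 9, Design 2 7, Design 1 5, Design 6 0. Design 6 has the fewest and is eliminated.
Round 2: Design 7 20, Design 4 9, Design 2 7, Design 1 5. Design 1 has the fewest and is eliminated.
Round 3: Design 7 20, Design 2 12, Design 4 9. Design 4 has the fewest and is eliminated.
Round 4: Design 2 21, Design 7 20. Design 2 has a majority.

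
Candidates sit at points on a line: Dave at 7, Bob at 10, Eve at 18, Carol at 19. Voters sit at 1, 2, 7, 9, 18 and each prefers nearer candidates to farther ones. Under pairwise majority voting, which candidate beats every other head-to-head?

Dave

With single-peaked preferences on a line, the Condorcet winner is the candidate closest to the median voter.
The median voter (position 7) is closest to Dave at 7.
Check: Dave vs Carol — voters closer to Dave: 4 of 5.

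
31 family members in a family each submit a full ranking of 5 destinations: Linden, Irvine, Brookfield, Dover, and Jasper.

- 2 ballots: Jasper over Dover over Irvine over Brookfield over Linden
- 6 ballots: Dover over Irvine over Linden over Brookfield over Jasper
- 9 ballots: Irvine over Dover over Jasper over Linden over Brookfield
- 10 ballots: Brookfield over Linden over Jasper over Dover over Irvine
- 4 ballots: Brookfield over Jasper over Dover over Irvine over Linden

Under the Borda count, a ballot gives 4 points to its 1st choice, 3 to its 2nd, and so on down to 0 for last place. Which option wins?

Dover

Borda scores:
  Linden: 2·0 + 6·2 + 9·1 + 10·3 + 4·0 = 51
  Irvine: 2·2 + 6·3 + 9·4 + 10·0 + 4·1 = 62
  Brookfield: 2·1 + 6·1 + 9·0 + 10·4 + 4·4 = 64
  Dover: 2·3 + 6·4 + 9·3 + 10·1 + 4·2 = 75
  Jasper: 2·4 + 6·0 + 9·2 + 10·2 + 4·3 = 58
Dover has the highest total.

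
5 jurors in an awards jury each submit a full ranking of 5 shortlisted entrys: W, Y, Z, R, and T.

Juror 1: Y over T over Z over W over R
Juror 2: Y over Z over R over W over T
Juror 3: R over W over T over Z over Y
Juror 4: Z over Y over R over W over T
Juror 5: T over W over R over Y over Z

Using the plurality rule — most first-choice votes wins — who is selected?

Y

First-place vote totals:
  W: 0
  Y: 2
  Z: 1
  R: 1
  T: 1
Y has the most first-place votes.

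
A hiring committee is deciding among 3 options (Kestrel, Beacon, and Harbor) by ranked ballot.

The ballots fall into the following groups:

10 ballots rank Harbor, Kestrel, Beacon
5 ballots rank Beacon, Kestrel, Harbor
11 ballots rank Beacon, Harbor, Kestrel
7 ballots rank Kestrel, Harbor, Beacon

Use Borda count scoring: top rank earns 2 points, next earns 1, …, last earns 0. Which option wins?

Harbor

Borda scores:
  Kestrel: 10·1 + 5·1 + 11·0 + 7·2 = 29
  Beacon: 10·0 + 5·2 + 11·2 + 7·0 = 32
  Harbor: 10·2 + 5·0 + 11·1 + 7·1 = 38
Harbor has the highest total.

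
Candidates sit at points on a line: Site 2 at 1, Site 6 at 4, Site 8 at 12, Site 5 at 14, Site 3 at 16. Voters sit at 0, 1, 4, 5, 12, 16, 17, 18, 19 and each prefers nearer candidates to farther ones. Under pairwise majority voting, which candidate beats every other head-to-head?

Site 8

With single-peaked preferences on a line, the Condorcet winner is the candidate closest to the median voter.
The median voter (position 12) is closest to Site 8 at 12.
Check: Site 8 vs Site 3 — voters closer to Site 8: 5 of 9.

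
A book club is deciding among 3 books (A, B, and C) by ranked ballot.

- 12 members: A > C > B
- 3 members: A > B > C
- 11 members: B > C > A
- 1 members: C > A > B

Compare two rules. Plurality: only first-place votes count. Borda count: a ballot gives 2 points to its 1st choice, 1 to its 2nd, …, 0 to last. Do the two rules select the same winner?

Yes

Plurality first-place counts: A 15, B 11, C 1 → A.
Borda totals: A 31, B 25, C 25 → A.
The two rules agree on A.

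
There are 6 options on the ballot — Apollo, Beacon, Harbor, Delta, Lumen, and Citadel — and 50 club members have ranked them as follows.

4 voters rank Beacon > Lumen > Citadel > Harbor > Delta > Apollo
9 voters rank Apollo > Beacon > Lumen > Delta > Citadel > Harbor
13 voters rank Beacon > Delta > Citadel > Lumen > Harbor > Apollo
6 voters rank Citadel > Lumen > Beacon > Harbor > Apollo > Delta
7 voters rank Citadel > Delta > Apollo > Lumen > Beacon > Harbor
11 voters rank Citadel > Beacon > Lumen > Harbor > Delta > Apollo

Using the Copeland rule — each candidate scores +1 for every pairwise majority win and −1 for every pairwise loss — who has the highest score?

Beacon

Pairwise results:
  Apollo vs Beacon: Beacon wins 34–16.
  Apollo vs Harbor: Harbor wins 34–16.
  Apollo vs Delta: Delta wins 35–15.
  Apollo vs Lumen: Lumen wins 34–16.
  Apollo vs Citadel: Citadel wins 41–9.
  Beacon vs Harbor: Beacon wins 50–0.
  Beacon vs Delta: Beacon wins 43–7.
  Beacon vs Lumen: Beacon wins 37–13.
  Beacon vs Citadel: Beacon wins 26–24.
  Harbor vs Delta: Delta wins 29–21.
  Harbor vs Lumen: Lumen wins 50–0.
  Harbor vs Citadel: Citadel wins 50–0.
  Delta vs Lumen: Lumen wins 30–20.
  Delta vs Citadel: Citadel wins 28–22.
  Lumen vs Citadel: Citadel wins 37–13.
Copeland scores (wins − losses):
  Apollo: 0 − 5 = -5
  Beacon: 5 − 0 = 5
  Harbor: 1 − 4 = -3
  Delta: 2 − 3 = -1
  Lumen: 3 − 2 = 1
  Citadel: 4 − 1 = 3
Beacon has the best Copeland score.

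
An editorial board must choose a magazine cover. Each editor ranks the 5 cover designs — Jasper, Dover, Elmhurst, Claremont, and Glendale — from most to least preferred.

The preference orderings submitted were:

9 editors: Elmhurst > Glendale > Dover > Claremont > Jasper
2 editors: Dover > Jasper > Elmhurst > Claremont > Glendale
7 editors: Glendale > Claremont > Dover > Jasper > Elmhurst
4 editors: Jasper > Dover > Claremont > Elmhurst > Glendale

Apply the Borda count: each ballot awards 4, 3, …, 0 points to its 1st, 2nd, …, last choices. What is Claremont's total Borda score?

Borda scores:
  Jasper: 9·0 + 2·3 + 7·1 + 4·4 = 29
  Dover: 9·2 + 2·4 + 7·2 + 4·3 = 52
  Elmhurst: 9·4 + 2·2 + 7·0 + 4·1 = 44
  Claremont: 9·1 + 2·1 + 7·3 + 4·2 = 40
  Glendale: 9·3 + 2·0 + 7·4 + 4·0 = 55

40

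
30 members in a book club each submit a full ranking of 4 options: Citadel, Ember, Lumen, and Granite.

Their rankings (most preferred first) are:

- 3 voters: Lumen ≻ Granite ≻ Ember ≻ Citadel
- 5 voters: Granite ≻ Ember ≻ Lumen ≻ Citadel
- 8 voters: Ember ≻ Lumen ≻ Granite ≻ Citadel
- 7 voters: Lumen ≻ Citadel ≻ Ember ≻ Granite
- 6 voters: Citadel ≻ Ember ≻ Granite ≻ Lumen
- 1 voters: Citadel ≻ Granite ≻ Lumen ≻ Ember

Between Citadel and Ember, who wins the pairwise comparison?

Ballots ranking Citadel above Ember: 7+6+1 = 14.
Ballots ranking Ember above Citadel: 3+5+8 = 16.
Ember wins the head-to-head, 16–14.

Ember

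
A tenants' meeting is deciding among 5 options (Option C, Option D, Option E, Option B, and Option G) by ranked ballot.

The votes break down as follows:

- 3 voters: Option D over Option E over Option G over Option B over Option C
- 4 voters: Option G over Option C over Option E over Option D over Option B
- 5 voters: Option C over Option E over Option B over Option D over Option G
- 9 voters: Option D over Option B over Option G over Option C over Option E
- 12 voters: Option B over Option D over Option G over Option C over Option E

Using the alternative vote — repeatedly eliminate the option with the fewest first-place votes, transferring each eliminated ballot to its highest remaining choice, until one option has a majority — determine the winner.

Option B

Round 1: Option D 12, Option B 12, Option C 5, Option G 4, Option E 0. Option E has the fewest and is eliminated.
Round 2: Option D 12, Option B 12, Option C 5, Option G 4. Option G has the fewest and is eliminated.
Round 3: Option D 12, Option B 12, Option C 9. Option C has the fewest and is eliminated.
Round 4: Option B 17, Option D 16. Option B has a majority.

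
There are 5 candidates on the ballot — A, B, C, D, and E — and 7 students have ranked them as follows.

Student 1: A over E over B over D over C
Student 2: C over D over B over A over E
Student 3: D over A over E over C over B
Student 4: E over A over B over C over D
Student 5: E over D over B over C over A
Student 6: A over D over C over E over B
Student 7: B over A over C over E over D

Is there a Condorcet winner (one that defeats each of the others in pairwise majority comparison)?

Head-to-head results (7 voters total):
A vs B: A wins 4–3.
A vs C: A wins 5–2.
A vs D: A wins 4–3.
A vs E: A wins 5–2.
B vs C: B wins 4–3.
B vs D: D wins 4–3.
B vs E: E wins 5–2.
C vs D: D wins 4–3.
C vs E: E wins 4–3.
D vs E: E wins 4–3.
A beats each rival — B (4–3), C (5–2), D (4–3), E (5–2) — so A is the Condorcet winner.

Yes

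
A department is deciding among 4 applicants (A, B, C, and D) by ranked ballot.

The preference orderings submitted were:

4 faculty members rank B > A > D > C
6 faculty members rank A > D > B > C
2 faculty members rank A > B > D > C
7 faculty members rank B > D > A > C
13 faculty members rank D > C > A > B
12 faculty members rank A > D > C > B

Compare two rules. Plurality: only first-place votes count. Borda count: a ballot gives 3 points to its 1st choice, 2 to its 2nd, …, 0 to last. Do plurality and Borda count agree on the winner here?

Plurality first-place counts: A 20, B 11, C 0, D 13 → A.
Borda totals: A 88, B 43, C 38, D 95 → D.
The two rules disagree: plurality picks A, Borda picks D.

No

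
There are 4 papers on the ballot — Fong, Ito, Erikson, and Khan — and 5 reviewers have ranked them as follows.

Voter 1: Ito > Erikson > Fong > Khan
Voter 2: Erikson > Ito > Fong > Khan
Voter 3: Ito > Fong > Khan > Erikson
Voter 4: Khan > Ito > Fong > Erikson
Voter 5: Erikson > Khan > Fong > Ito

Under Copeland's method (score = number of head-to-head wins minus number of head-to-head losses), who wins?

Ito

Pairwise results:
  Fong vs Ito: Ito wins 4–1.
  Fong vs Erikson: Erikson wins 3–2.
  Fong vs Khan: Fong wins 3–2.
  Ito vs Erikson: Ito wins 3–2.
  Ito vs Khan: Ito wins 3–2.
  Erikson vs Khan: Erikson wins 3–2.
Copeland scores (wins − losses):
  Fong: 1 − 2 = -1
  Ito: 3 − 0 = 3
  Erikson: 2 − 1 = 1
  Khan: 0 − 3 = -3
Ito has the best Copeland score.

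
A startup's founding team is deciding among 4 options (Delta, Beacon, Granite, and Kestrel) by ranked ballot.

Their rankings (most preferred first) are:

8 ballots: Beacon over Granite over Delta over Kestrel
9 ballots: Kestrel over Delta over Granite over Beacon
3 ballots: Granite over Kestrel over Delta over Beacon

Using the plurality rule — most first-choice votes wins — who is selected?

First-place vote totals:
  Delta: 0
  Beacon: 8
  Granite: 3
  Kestrel: 9
Kestrel has the most first-place votes.

Kestrel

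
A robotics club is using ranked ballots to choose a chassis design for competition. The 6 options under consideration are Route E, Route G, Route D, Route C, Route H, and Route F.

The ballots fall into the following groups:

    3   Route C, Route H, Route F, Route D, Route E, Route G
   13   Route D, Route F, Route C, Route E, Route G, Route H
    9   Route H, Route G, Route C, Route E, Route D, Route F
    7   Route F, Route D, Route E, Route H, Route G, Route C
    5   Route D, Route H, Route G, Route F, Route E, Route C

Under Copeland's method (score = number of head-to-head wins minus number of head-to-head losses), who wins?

Pairwise results:
  Route E vs Route G: Route E wins 23–14.
  Route E vs Route D: Route D wins 28–9.
  Route E vs Route C: Route C wins 25–12.
  Route E vs Route H: Route E wins 20–17.
  Route E vs Route F: Route F wins 28–9.
  Route G vs Route D: Route D wins 28–9.
  Route G vs Route C: Route G wins 21–16.
  Route G vs Route H: Route H wins 24–13.
  Route G vs Route F: Route F wins 23–14.
  Route D vs Route C: Route D wins 25–12.
  Route D vs Route H: Route D wins 25–12.
  Route D vs Route F: Route D wins 27–10.
  Route C vs Route H: Route H wins 21–16.
  Route C vs Route F: Route F wins 25–12.
  Route H vs Route F: Route F wins 20–17.
Copeland scores (wins − losses):
  Route E: 2 − 3 = -1
  Route G: 1 − 4 = -3
  Route D: 5 − 0 = 5
  Route C: 1 − 4 = -3
  Route H: 2 − 3 = -1
  Route F: 4 − 1 = 3
Route D has the best Copeland score.

Route D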